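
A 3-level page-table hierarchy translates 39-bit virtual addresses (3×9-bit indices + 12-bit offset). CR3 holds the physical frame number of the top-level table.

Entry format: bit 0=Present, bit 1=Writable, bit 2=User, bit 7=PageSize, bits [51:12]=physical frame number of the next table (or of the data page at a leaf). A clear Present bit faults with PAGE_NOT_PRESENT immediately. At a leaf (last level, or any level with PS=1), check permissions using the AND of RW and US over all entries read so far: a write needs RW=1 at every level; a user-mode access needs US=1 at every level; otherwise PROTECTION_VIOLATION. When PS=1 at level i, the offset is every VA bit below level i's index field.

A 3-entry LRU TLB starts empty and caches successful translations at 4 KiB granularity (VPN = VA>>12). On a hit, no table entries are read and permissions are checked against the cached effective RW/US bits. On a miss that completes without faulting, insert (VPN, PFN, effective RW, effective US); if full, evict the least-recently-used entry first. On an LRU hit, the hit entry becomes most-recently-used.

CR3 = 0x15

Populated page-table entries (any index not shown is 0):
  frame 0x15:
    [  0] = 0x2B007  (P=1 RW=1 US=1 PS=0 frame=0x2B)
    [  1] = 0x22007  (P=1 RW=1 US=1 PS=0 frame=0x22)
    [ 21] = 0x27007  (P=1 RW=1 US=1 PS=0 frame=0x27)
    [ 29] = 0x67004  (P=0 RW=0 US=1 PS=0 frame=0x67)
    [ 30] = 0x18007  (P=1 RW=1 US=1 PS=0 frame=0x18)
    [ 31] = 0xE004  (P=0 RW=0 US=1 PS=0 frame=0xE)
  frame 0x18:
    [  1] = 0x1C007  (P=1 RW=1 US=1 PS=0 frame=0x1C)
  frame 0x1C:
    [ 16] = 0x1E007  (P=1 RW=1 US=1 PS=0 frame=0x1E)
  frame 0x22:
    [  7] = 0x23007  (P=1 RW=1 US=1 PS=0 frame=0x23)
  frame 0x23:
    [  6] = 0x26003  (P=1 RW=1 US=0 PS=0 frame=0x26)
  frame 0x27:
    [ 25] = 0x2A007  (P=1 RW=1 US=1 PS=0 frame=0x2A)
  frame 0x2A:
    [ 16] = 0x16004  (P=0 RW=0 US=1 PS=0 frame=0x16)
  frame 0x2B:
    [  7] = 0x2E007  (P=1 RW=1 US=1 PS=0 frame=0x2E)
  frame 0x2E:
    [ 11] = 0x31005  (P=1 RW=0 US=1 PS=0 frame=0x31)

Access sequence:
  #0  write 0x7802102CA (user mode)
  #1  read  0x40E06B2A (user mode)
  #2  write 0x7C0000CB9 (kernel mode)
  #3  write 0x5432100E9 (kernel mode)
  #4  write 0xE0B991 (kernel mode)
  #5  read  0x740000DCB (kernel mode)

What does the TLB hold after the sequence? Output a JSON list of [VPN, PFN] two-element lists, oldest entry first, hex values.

Per-access translation:
#0 VA=0x7802102CA (w,user):
  L0: frame=0x15 idx=30 entry=0x18007 [P=1 RW=1 US=1 PS=0]
  L1: frame=0x18 idx=1 entry=0x1C007 [P=1 RW=1 US=1 PS=0]
  L2: frame=0x1C idx=16 entry=0x1E007 [P=1 RW=1 US=1 PS=0]
  ⇒ phys 0x1E2CA  [3 reads]
#1 VA=0x40E06B2A (r,user):
  L0: frame=0x15 idx=1 entry=0x22007 [P=1 RW=1 US=1 PS=0]
  L1: frame=0x22 idx=7 entry=0x23007 [P=1 RW=1 US=1 PS=0]
  L2: frame=0x23 idx=6 entry=0x26003 [P=1 RW=1 US=0 PS=0]
  ⇒ fault: PROTECTION_VIOLATION  — 3 lookups
#2 VA=0x7C0000CB9 (w,kernel):
  L0: frame=0x15 idx=31 entry=0xE004 [P=0 RW=0 US=1 PS=0]
  ⇒ fault: PAGE_NOT_PRESENT  — 1 lookups
#3 VA=0x5432100E9 (w,kernel):
  L0: frame=0x15 idx=21 entry=0x27007 [P=1 RW=1 US=1 PS=0]
  L1: frame=0x27 idx=25 entry=0x2A007 [P=1 RW=1 US=1 PS=0]
  L2: frame=0x2A idx=16 entry=0x16004 [P=0 RW=0 US=1 PS=0]
  ⇒ fault: PAGE_NOT_PRESENT  — 3 lookups
#4 VA=0xE0B991 (w,kernel):
  L0: frame=0x15 idx=0 entry=0x2B007 [P=1 RW=1 US=1 PS=0]
  L1: frame=0x2B idx=7 entry=0x2E007 [P=1 RW=1 US=1 PS=0]
  L2: frame=0x2E idx=11 entry=0x31005 [P=1 RW=0 US=1 PS=0]
  ⇒ fault: PROTECTION_VIOLATION  — 3 lookups
#5 VA=0x740000DCB (r,kernel):
  L0: frame=0x15 idx=29 entry=0x67004 [P=0 RW=0 US=1 PS=0]
  ⇒ fault: PAGE_NOT_PRESENT  — 1 lookups

TLB: [["0x780210", "0x1E"]]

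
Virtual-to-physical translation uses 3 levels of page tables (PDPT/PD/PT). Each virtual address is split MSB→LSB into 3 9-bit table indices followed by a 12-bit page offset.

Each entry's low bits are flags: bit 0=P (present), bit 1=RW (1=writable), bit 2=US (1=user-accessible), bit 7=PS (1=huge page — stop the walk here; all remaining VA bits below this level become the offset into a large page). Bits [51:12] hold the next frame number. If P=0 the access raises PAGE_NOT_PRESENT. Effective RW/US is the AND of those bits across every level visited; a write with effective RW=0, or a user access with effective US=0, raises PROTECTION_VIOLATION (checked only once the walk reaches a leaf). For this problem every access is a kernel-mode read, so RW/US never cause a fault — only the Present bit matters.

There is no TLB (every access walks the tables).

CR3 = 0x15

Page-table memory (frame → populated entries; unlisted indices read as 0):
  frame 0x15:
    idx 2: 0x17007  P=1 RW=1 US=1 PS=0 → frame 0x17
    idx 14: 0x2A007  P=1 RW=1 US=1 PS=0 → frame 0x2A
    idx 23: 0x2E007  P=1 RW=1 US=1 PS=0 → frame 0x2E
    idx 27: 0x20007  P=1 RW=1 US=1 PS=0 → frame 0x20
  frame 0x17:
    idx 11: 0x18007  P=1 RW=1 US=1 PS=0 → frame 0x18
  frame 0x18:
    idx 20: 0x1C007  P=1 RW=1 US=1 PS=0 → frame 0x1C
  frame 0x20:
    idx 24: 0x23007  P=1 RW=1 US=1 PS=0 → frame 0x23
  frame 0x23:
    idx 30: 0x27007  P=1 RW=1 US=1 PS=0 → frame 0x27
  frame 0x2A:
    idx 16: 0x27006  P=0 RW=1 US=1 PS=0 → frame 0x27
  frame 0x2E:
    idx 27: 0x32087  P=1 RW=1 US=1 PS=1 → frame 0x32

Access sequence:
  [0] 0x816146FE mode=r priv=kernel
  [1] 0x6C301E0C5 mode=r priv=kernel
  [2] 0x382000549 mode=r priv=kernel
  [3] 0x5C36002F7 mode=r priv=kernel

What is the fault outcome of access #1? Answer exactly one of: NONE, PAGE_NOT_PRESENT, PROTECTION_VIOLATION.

Per-access translation:
#0 VA=0x816146FE (r,kernel):
  lvl0: tbl 0x15, slot 2 ⇒ 0x17007 (P1/RW1/US1/PS0)
  lvl1: tbl 0x17, slot 11 ⇒ 0x18007 (P1/RW1/US1/PS0)
  lvl2: tbl 0x18, slot 20 ⇒ 0x1C007 (P1/RW1/US1/PS0)
  ⇒ phys 0x1C6FE  [3 reads]
#1 VA=0x6C301E0C5 (r,kernel):
  lvl0: tbl 0x15, slot 27 ⇒ 0x20007 (P1/RW1/US1/PS0)
  lvl1: tbl 0x20, slot 24 ⇒ 0x23007 (P1/RW1/US1/PS0)
  lvl2: tbl 0x23, slot 30 ⇒ 0x27007 (P1/RW1/US1/PS0)
  ⇒ phys 0x270C5  [3 reads]
#2 VA=0x382000549 (r,kernel):
  lvl0: tbl 0x15, slot 14 ⇒ 0x2A007 (P1/RW1/US1/PS0)
  lvl1: tbl 0x2A, slot 16 ⇒ 0x27006 (P0/RW1/US1/PS0)
  ⇒ fault: PAGE_NOT_PRESENT  — 2 lookups
#3 VA=0x5C36002F7 (r,kernel):
  lvl0: tbl 0x15, slot 23 ⇒ 0x2E007 (P1/RW1/US1/PS0)
  lvl1: tbl 0x2E, slot 27 ⇒ 0x32087 (P1/RW1/US1/PS1)
  ⇒ phys 0x322F7 (huge @L1)  [2 reads]

Access #1 fault: NONE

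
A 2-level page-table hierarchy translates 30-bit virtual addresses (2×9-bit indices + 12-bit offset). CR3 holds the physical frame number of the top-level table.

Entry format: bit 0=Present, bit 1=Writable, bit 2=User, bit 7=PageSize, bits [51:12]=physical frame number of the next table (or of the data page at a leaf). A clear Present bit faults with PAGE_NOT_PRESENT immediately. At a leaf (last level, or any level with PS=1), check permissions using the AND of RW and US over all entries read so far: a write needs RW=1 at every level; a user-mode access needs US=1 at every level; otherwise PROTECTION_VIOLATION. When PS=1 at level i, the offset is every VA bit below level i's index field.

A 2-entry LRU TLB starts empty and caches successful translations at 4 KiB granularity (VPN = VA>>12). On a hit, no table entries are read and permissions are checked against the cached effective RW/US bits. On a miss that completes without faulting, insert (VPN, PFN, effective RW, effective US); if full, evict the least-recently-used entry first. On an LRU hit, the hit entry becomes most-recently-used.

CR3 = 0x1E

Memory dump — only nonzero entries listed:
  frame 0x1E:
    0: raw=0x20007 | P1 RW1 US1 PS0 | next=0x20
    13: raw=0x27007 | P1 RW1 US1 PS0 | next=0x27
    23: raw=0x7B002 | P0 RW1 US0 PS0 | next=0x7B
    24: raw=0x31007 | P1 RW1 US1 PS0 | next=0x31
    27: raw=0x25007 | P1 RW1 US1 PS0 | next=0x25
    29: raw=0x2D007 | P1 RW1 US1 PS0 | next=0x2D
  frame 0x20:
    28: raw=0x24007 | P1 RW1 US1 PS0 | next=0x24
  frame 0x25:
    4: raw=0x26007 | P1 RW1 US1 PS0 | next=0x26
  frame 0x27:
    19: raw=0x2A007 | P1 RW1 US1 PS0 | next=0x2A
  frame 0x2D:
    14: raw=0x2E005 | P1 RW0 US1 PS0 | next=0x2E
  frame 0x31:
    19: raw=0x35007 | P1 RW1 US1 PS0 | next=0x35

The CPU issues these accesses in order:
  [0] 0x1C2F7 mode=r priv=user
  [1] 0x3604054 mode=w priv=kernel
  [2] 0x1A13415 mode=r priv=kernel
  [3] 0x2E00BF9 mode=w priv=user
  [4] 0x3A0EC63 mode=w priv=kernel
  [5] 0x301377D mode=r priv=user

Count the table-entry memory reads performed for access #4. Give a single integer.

Per-access translation:
#0 VA=0x1C2F7 (r,user):
  lvl0: tbl 0x1E, slot 0 ⇒ 0x20007 (P1/RW1/US1/PS0)
  lvl1: tbl 0x20, slot 28 ⇒ 0x24007 (P1/RW1/US1/PS0)
  → PA=0x242F7  (2 entries read)
#1 VA=0x3604054 (w,kernel):
  lvl0: tbl 0x1E, slot 27 ⇒ 0x25007 (P1/RW1/US1/PS0)
  lvl1: tbl 0x25, slot 4 ⇒ 0x26007 (P1/RW1/US1/PS0)
  → PA=0x26054  (2 entries read)
#2 VA=0x1A13415 (r,kernel):
  lvl0: tbl 0x1E, slot 13 ⇒ 0x27007 (P1/RW1/US1/PS0)
  lvl1: tbl 0x27, slot 19 ⇒ 0x2A007 (P1/RW1/US1/PS0)
  → PA=0x2A415  (2 entries read)
#3 VA=0x2E00BF9 (w,user):
  lvl0: tbl 0x1E, slot 23 ⇒ 0x7B002 (P0/RW1/US0/PS0)
  ✗ PAGE_NOT_PRESENT  [1 reads]
#4 VA=0x3A0EC63 (w,kernel):
  lvl0: tbl 0x1E, slot 29 ⇒ 0x2D007 (P1/RW1/US1/PS0)
  lvl1: tbl 0x2D, slot 14 ⇒ 0x2E005 (P1/RW0/US1/PS0)
  ✗ PROTECTION_VIOLATION  [2 reads]
#5 VA=0x301377D (r,user):
  lvl0: tbl 0x1E, slot 24 ⇒ 0x31007 (P1/RW1/US1/PS0)
  lvl1: tbl 0x31, slot 19 ⇒ 0x35007 (P1/RW1/US1/PS0)
  → PA=0x3577D  (2 entries read)

Entries read for #4: 2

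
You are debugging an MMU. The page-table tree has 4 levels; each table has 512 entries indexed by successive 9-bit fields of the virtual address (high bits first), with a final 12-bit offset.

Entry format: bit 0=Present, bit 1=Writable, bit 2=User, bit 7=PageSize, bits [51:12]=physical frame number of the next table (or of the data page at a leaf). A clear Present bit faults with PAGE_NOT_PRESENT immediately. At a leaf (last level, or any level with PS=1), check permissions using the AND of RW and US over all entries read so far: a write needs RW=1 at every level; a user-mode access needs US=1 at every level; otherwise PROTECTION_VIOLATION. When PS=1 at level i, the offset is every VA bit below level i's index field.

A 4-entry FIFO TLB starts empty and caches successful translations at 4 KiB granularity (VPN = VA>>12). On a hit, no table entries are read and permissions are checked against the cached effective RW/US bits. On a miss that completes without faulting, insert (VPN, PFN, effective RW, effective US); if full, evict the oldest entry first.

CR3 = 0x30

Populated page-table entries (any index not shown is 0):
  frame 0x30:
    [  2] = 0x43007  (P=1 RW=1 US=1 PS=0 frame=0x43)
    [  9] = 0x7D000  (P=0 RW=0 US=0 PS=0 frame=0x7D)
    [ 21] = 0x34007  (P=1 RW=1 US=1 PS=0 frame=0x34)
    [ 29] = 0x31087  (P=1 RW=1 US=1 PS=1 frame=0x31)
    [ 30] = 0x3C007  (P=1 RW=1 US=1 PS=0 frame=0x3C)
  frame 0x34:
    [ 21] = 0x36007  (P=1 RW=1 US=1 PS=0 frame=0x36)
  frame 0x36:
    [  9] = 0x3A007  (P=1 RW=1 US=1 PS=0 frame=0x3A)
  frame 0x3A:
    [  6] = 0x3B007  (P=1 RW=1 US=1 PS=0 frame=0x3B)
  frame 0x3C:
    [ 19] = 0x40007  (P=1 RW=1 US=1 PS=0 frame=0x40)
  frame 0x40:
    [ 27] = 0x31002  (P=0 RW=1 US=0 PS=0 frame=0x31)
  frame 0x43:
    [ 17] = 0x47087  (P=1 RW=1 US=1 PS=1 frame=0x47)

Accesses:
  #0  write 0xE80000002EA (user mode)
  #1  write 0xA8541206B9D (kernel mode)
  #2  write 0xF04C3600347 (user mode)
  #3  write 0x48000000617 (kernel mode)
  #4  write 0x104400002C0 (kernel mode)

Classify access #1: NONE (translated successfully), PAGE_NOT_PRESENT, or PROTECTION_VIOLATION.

Walk each access:
#0 VA=0xE80000002EA (w,user):
  L0: frame=0x30 idx=29 entry=0x31087 [P=1 RW=1 US=1 PS=1]
  → PA=0x312EA (huge @L0)  (1 entries read)
#1 VA=0xA8541206B9D (w,kernel):
  L0: frame=0x30 idx=21 entry=0x34007 [P=1 RW=1 US=1 PS=0]
  L1: frame=0x34 idx=21 entry=0x36007 [P=1 RW=1 US=1 PS=0]
  L2: frame=0x36 idx=9 entry=0x3A007 [P=1 RW=1 US=1 PS=0]
  L3: frame=0x3A idx=6 entry=0x3B007 [P=1 RW=1 US=1 PS=0]
  → PA=0x3BB9D  (4 entries read)
#2 VA=0xF04C3600347 (w,user):
  L0: frame=0x30 idx=30 entry=0x3C007 [P=1 RW=1 US=1 PS=0]
  L1: frame=0x3C idx=19 entry=0x40007 [P=1 RW=1 US=1 PS=0]
  L2: frame=0x40 idx=27 entry=0x31002 [P=0 RW=1 US=0 PS=0]
  → PAGE_NOT_PRESENT  (3 entries read)
#3 VA=0x48000000617 (w,kernel):
  L0: frame=0x30 idx=9 entry=0x7D000 [P=0 RW=0 US=0 PS=0]
  → PAGE_NOT_PRESENT  (1 entries read)
#4 VA=0x104400002C0 (w,kernel):
  L0: frame=0x30 idx=2 entry=0x43007 [P=1 RW=1 US=1 PS=0]
  L1: frame=0x43 idx=17 entry=0x47087 [P=1 RW=1 US=1 PS=1]
  → PA=0x472C0 (huge @L1)  (2 entries read)

Access #1 fault: NONE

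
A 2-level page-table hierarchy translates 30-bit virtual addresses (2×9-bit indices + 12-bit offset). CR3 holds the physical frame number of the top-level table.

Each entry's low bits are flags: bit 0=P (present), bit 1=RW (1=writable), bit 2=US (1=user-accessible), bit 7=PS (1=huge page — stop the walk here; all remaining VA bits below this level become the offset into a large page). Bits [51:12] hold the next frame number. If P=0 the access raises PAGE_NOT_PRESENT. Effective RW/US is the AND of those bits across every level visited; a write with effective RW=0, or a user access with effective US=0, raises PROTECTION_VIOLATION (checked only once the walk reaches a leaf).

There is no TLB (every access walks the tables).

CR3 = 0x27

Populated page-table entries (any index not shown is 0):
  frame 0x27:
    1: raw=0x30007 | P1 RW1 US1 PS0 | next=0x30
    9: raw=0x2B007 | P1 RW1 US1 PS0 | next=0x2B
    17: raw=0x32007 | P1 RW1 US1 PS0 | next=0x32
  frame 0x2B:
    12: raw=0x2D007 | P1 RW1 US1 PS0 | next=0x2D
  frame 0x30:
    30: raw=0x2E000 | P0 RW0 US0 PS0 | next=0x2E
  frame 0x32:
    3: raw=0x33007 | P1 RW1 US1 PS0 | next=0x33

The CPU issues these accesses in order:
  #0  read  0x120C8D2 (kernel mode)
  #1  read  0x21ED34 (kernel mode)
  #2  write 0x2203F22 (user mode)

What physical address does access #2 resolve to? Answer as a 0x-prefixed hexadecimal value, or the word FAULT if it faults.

Trace:
#0 VA=0x120C8D2 (r,kernel):
  [0] read 0x27 idx=9: raw=0x2B007 flags P=1 W=1 U=1 S=0
  [1] read 0x2B idx=12: raw=0x2D007 flags P=1 W=1 U=1 S=0
  ✓ 0x2D8D2  — 2 lookups
#1 VA=0x21ED34 (r,kernel):
  [0] read 0x27 idx=1: raw=0x30007 flags P=1 W=1 U=1 S=0
  [1] read 0x30 idx=30: raw=0x2E000 flags P=0 W=0 U=0 S=0
  ✗ PAGE_NOT_PRESENT  [2 reads]
#2 VA=0x2203F22 (w,user):
  [0] read 0x27 idx=17: raw=0x32007 flags P=1 W=1 U=1 S=0
  [1] read 0x32 idx=3: raw=0x33007 flags P=1 W=1 U=1 S=0
  ✓ 0x33F22  — 2 lookups

Access #2 PA: 0x33F22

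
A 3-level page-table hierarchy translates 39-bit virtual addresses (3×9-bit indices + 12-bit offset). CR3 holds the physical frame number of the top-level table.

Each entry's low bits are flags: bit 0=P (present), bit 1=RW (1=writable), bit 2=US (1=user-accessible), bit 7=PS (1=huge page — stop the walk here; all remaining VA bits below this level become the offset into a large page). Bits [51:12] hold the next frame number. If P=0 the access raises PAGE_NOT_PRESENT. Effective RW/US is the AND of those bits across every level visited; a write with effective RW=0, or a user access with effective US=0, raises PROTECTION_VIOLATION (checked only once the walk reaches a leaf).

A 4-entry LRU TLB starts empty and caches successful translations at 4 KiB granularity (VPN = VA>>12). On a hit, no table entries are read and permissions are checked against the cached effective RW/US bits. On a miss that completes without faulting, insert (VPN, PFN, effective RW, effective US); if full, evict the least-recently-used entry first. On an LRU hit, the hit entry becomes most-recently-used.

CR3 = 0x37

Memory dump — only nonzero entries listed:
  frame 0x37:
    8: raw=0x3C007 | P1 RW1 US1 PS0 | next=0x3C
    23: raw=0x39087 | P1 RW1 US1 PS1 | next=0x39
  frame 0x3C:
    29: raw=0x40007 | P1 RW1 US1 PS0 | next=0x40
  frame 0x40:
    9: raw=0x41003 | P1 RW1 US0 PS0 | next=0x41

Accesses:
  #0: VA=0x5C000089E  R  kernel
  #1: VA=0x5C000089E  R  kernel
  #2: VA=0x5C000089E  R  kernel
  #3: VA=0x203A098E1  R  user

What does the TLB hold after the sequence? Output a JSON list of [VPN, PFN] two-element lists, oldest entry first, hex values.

Walk each access:
#0 VA=0x5C000089E (r,kernel):
  L0 @0x37[23] → 0x39087  P=1,RW=1,US=1,PS=1
  → PA=0x3989E (huge @L0)  (1 entries read)
#1 VA=0x5C000089E (r,kernel):
  TLB hit vpn=0x5C0000 → PA=0x3989E
#2 VA=0x5C000089E (r,kernel):
  TLB hit vpn=0x5C0000 → PA=0x3989E
#3 VA=0x203A098E1 (r,user):
  L0 @0x37[8] → 0x3C007  P=1,RW=1,US=1,PS=0
  L1 @0x3C[29] → 0x40007  P=1,RW=1,US=1,PS=0
  L2 @0x40[9] → 0x41003  P=1,RW=1,US=0,PS=0
  → PROTECTION_VIOLATION  (3 entries read)

TLB: [["0x5C0000", "0x39"]]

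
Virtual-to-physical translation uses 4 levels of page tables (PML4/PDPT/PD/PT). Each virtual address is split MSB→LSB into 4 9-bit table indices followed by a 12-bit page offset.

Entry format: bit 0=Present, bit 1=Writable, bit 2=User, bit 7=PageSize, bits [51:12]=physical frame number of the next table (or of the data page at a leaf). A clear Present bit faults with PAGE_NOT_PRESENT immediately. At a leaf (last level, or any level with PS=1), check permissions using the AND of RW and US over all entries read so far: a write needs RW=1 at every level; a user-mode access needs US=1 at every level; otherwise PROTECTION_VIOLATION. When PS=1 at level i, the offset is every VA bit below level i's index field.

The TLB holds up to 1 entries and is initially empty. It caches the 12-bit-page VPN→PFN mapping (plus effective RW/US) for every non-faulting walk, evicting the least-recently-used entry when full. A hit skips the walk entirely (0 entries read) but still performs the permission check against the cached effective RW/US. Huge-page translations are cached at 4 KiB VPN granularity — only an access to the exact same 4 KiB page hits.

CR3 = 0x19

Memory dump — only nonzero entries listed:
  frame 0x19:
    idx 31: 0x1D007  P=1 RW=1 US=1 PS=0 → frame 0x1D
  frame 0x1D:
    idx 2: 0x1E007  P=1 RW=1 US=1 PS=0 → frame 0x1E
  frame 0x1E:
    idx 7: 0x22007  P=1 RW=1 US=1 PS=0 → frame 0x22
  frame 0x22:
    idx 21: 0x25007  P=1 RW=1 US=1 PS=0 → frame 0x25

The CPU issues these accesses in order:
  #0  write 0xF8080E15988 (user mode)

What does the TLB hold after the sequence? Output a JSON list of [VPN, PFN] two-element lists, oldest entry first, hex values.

Per-access translation:
#0 VA=0xF8080E15988 (w,user):
  L0 @0x19[31] → 0x1D007  P=1,RW=1,US=1,PS=0
  L1 @0x1D[2] → 0x1E007  P=1,RW=1,US=1,PS=0
  L2 @0x1E[7] → 0x22007  P=1,RW=1,US=1,PS=0
  L3 @0x22[21] → 0x25007  P=1,RW=1,US=1,PS=0
  → PA=0x25988  (4 entries read)

TLB: [["0xF8080E15", "0x25"]]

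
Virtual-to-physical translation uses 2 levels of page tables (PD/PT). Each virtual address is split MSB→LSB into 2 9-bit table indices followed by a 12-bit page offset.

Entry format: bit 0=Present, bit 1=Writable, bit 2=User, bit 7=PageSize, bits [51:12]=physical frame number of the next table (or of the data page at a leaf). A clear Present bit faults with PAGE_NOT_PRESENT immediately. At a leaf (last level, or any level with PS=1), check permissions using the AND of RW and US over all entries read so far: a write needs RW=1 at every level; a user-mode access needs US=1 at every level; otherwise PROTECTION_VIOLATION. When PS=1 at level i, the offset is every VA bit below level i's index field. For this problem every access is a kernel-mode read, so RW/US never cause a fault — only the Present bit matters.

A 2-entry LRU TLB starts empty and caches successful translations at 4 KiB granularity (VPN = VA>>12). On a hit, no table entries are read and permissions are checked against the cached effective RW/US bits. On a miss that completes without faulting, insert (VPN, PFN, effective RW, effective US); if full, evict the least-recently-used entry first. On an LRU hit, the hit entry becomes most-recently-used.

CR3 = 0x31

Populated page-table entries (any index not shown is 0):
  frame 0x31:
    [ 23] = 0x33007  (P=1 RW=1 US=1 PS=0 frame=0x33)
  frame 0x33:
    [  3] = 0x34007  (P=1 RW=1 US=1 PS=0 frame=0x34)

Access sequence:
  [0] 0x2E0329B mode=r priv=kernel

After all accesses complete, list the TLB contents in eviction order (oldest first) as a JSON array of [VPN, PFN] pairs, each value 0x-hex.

Walk each access:
#0 VA=0x2E0329B (r,kernel):
  lvl0: tbl 0x31, slot 23 ⇒ 0x33007 (P1/RW1/US1/PS0)
  lvl1: tbl 0x33, slot 3 ⇒ 0x34007 (P1/RW1/US1/PS0)
  ⇒ phys 0x3429B  [2 reads]

TLB: [["0x2E03", "0x34"]]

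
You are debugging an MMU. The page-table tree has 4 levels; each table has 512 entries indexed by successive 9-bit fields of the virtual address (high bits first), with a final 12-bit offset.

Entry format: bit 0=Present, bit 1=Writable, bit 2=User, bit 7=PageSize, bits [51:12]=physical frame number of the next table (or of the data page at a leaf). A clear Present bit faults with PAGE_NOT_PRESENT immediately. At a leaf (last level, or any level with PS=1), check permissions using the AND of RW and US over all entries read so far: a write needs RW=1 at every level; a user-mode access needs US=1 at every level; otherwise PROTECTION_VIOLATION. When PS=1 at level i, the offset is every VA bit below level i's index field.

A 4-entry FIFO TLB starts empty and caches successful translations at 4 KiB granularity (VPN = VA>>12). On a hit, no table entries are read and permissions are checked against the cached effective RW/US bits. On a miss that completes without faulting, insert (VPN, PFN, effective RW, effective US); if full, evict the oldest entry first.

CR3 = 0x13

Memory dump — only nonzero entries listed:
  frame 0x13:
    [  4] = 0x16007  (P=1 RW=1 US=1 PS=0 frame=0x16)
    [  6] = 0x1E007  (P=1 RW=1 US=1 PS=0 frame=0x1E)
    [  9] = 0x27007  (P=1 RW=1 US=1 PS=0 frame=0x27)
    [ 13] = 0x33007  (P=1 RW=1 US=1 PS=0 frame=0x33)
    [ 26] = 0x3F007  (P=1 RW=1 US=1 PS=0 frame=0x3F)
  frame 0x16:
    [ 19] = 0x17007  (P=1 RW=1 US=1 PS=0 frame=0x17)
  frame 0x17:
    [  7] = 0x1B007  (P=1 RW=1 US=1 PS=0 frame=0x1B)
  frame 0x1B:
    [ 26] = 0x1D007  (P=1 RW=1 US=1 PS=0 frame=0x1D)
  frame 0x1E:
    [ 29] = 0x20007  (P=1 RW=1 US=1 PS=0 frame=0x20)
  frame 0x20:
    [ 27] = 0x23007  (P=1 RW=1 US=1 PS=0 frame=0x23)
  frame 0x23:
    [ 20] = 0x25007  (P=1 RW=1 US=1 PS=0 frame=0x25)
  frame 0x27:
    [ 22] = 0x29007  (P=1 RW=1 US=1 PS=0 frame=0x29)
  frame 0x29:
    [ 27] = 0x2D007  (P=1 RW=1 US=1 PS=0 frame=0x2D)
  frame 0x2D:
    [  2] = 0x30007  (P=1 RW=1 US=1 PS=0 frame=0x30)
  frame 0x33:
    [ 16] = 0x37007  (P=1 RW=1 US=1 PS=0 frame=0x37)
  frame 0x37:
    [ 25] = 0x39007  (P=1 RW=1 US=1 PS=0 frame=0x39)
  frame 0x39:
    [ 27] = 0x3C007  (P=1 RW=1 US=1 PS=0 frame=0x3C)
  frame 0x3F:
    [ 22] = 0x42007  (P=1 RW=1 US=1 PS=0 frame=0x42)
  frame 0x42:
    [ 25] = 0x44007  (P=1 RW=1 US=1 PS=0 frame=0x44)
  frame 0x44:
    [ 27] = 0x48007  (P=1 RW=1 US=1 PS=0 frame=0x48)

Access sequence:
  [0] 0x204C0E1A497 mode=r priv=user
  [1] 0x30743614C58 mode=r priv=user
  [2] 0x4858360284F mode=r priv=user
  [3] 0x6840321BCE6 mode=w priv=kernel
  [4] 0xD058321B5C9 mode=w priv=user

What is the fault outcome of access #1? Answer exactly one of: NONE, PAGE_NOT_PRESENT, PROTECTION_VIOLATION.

Trace:
#0 VA=0x204C0E1A497 (r,user):
  [0] read 0x13 idx=4: raw=0x16007 flags P=1 W=1 U=1 S=0
  [1] read 0x16 idx=19: raw=0x17007 flags P=1 W=1 U=1 S=0
  [2] read 0x17 idx=7: raw=0x1B007 flags P=1 W=1 U=1 S=0
  [3] read 0x1B idx=26: raw=0x1D007 flags P=1 W=1 U=1 S=0
  ✓ 0x1D497  — 4 lookups
#1 VA=0x30743614C58 (r,user):
  [0] read 0x13 idx=6: raw=0x1E007 flags P=1 W=1 U=1 S=0
  [1] read 0x1E idx=29: raw=0x20007 flags P=1 W=1 U=1 S=0
  [2] read 0x20 idx=27: raw=0x23007 flags P=1 W=1 U=1 S=0
  [3] read 0x23 idx=20: raw=0x25007 flags P=1 W=1 U=1 S=0
  ✓ 0x25C58  — 4 lookups
#2 VA=0x4858360284F (r,user):
  [0] read 0x13 idx=9: raw=0x27007 flags P=1 W=1 U=1 S=0
  [1] read 0x27 idx=22: raw=0x29007 flags P=1 W=1 U=1 S=0
  [2] read 0x29 idx=27: raw=0x2D007 flags P=1 W=1 U=1 S=0
  [3] read 0x2D idx=2: raw=0x30007 flags P=1 W=1 U=1 S=0
  ✓ 0x3084F  — 4 lookups
#3 VA=0x6840321BCE6 (w,kernel):
  [0] read 0x13 idx=13: raw=0x33007 flags P=1 W=1 U=1 S=0
  [1] read 0x33 idx=16: raw=0x37007 flags P=1 W=1 U=1 S=0
  [2] read 0x37 idx=25: raw=0x39007 flags P=1 W=1 U=1 S=0
  [3] read 0x39 idx=27: raw=0x3C007 flags P=1 W=1 U=1 S=0
  ✓ 0x3CCE6  — 4 lookups
#4 VA=0xD058321B5C9 (w,user):
  [0] read 0x13 idx=26: raw=0x3F007 flags P=1 W=1 U=1 S=0
  [1] read 0x3F idx=22: raw=0x42007 flags P=1 W=1 U=1 S=0
  [2] read 0x42 idx=25: raw=0x44007 flags P=1 W=1 U=1 S=0
  [3] read 0x44 idx=27: raw=0x48007 flags P=1 W=1 U=1 S=0
  ✓ 0x485C9  — 4 lookups

Access #1 fault: NONE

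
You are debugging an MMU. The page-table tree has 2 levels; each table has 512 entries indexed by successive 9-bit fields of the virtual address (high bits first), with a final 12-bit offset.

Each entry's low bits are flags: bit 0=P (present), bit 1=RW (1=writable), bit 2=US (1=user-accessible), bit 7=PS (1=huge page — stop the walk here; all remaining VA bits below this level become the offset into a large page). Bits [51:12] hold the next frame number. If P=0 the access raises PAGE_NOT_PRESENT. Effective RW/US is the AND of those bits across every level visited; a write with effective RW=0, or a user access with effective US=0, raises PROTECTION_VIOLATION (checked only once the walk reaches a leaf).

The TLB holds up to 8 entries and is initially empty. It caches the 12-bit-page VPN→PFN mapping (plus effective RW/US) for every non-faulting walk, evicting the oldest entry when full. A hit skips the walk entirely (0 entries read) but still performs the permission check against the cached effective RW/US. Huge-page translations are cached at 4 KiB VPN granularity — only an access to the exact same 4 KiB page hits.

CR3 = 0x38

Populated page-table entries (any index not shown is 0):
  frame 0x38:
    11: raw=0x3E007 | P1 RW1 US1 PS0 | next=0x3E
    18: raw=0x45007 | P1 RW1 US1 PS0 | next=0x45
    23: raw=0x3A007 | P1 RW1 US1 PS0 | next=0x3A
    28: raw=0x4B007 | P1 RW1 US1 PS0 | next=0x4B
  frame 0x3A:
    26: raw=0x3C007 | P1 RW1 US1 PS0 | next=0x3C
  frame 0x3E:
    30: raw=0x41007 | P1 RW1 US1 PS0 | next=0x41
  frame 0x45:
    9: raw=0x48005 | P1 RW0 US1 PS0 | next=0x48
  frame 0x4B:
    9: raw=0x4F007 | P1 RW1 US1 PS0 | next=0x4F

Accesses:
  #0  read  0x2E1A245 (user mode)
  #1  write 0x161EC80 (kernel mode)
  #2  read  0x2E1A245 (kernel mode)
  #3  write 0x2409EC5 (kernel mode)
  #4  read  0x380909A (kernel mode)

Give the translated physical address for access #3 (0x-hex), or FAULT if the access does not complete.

Trace:
#0 VA=0x2E1A245 (r,user):
  [0] read 0x38 idx=23: raw=0x3A007 flags P=1 W=1 U=1 S=0
  [1] read 0x3A idx=26: raw=0x3C007 flags P=1 W=1 U=1 S=0
  → PA=0x3C245  (2 entries read)
#1 VA=0x161EC80 (w,kernel):
  [0] read 0x38 idx=11: raw=0x3E007 flags P=1 W=1 U=1 S=0
  [1] read 0x3E idx=30: raw=0x41007 flags P=1 W=1 U=1 S=0
  → PA=0x41C80  (2 entries read)
#2 VA=0x2E1A245 (r,kernel):
  TLB hit vpn=0x2E1A → PA=0x3C245
#3 VA=0x2409EC5 (w,kernel):
  [0] read 0x38 idx=18: raw=0x45007 flags P=1 W=1 U=1 S=0
  [1] read 0x45 idx=9: raw=0x48005 flags P=1 W=0 U=1 S=0
  ⇒ fault: PROTECTION_VIOLATION  — 2 lookups
#4 VA=0x380909A (r,kernel):
  [0] read 0x38 idx=28: raw=0x4B007 flags P=1 W=1 U=1 S=0
  [1] read 0x4B idx=9: raw=0x4F007 flags P=1 W=1 U=1 S=0
  → PA=0x4F09A  (2 entries read)

Access #3 PA: FAULT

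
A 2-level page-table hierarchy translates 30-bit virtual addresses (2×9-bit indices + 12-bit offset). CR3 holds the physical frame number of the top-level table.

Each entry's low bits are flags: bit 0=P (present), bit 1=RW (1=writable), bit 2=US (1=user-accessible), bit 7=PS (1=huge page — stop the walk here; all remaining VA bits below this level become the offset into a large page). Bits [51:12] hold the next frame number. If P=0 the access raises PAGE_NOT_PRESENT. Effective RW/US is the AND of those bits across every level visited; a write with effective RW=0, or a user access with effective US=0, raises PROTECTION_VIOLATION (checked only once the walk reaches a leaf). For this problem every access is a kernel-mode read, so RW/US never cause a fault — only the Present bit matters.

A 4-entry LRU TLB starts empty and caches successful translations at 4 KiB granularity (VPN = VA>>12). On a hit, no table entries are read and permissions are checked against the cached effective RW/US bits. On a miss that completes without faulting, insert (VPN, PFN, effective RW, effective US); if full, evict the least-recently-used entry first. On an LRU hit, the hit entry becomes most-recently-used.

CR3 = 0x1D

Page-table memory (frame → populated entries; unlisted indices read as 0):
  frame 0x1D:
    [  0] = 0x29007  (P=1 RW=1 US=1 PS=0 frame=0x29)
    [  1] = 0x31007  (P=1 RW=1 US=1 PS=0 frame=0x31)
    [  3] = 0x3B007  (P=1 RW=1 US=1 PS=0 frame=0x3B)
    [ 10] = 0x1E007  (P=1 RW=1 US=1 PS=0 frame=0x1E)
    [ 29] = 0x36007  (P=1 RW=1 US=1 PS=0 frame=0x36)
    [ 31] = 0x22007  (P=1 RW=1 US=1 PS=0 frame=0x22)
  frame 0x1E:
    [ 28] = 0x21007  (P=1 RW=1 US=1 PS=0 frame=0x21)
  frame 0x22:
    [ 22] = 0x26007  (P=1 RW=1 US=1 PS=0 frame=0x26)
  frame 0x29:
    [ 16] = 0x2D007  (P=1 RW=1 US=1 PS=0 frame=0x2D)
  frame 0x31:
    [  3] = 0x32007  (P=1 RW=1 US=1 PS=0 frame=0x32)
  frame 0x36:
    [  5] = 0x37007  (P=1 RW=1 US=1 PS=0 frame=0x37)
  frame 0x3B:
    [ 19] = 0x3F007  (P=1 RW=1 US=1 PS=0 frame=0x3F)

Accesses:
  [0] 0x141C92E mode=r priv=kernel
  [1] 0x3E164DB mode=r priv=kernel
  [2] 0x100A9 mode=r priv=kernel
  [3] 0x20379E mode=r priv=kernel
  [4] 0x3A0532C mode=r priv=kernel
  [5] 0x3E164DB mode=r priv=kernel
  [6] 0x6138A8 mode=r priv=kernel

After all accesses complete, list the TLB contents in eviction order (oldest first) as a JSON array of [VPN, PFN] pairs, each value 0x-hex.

Walk each access:
#0 VA=0x141C92E (r,kernel):
  L0 @0x1D[10] → 0x1E007  P=1,RW=1,US=1,PS=0
  L1 @0x1E[28] → 0x21007  P=1,RW=1,US=1,PS=0
  ⇒ phys 0x2192E  [2 reads]
#1 VA=0x3E164DB (r,kernel):
  L0 @0x1D[31] → 0x22007  P=1,RW=1,US=1,PS=0
  L1 @0x22[22] → 0x26007  P=1,RW=1,US=1,PS=0
  ⇒ phys 0x264DB  [2 reads]
#2 VA=0x100A9 (r,kernel):
  L0 @0x1D[0] → 0x29007  P=1,RW=1,US=1,PS=0
  L1 @0x29[16] → 0x2D007  P=1,RW=1,US=1,PS=0
  ⇒ phys 0x2D0A9  [2 reads]
#3 VA=0x20379E (r,kernel):
  L0 @0x1D[1] → 0x31007  P=1,RW=1,US=1,PS=0
  L1 @0x31[3] → 0x32007  P=1,RW=1,US=1,PS=0
  ⇒ phys 0x3279E  [2 reads]
#4 VA=0x3A0532C (r,kernel):
  L0 @0x1D[29] → 0x36007  P=1,RW=1,US=1,PS=0
  L1 @0x36[5] → 0x37007  P=1,RW=1,US=1,PS=0
  ⇒ phys 0x3732C  [2 reads]
#5 VA=0x3E164DB (r,kernel):
  TLB hit vpn=0x3E16 → PA=0x264DB
#6 VA=0x6138A8 (r,kernel):
  L0 @0x1D[3] → 0x3B007  P=1,RW=1,US=1,PS=0
  L1 @0x3B[19] → 0x3F007  P=1,RW=1,US=1,PS=0
  ⇒ phys 0x3F8A8  [2 reads]

TLB: [["0x203", "0x32"], ["0x3A05", "0x37"], ["0x3E16", "0x26"], ["0x613", "0x3F"]]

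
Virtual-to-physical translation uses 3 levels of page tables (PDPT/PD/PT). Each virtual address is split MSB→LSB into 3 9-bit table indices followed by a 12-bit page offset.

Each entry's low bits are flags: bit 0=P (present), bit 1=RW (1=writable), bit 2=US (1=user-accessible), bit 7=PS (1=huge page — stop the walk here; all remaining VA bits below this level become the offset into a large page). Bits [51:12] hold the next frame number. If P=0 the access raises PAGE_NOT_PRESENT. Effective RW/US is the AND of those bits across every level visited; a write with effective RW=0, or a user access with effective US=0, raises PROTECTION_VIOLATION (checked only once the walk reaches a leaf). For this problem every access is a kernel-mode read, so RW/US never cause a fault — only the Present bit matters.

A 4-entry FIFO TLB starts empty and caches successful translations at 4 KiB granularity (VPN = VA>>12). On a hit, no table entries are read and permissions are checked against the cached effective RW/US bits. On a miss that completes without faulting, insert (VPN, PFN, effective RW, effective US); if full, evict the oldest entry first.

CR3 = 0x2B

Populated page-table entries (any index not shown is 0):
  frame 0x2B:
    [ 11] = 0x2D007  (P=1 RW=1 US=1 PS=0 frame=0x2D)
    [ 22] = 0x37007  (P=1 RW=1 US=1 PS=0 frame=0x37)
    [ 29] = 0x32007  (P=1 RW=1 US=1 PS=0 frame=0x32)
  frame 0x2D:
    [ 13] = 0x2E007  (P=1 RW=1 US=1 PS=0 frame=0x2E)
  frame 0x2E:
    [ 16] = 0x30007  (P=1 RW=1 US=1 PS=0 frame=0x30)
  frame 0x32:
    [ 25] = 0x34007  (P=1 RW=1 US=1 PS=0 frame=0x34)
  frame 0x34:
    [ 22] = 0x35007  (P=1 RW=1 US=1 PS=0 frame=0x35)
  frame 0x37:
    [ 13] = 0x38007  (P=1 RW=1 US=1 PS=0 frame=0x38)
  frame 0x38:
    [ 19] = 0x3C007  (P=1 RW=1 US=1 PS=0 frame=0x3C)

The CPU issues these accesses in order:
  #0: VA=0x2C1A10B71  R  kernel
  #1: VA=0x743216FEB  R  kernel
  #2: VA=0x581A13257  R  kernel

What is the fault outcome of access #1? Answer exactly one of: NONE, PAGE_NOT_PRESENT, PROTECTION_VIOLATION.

Walk each access:
#0 VA=0x2C1A10B71 (r,kernel):
  [0] read 0x2B idx=11: raw=0x2D007 flags P=1 W=1 U=1 S=0
  [1] read 0x2D idx=13: raw=0x2E007 flags P=1 W=1 U=1 S=0
  [2] read 0x2E idx=16: raw=0x30007 flags P=1 W=1 U=1 S=0
  ✓ 0x30B71  — 3 lookups
#1 VA=0x743216FEB (r,kernel):
  [0] read 0x2B idx=29: raw=0x32007 flags P=1 W=1 U=1 S=0
  [1] read 0x32 idx=25: raw=0x34007 flags P=1 W=1 U=1 S=0
  [2] read 0x34 idx=22: raw=0x35007 flags P=1 W=1 U=1 S=0
  ✓ 0x35FEB  — 3 lookups
#2 VA=0x581A13257 (r,kernel):
  [0] read 0x2B idx=22: raw=0x37007 flags P=1 W=1 U=1 S=0
  [1] read 0x37 idx=13: raw=0x38007 flags P=1 W=1 U=1 S=0
  [2] read 0x38 idx=19: raw=0x3C007 flags P=1 W=1 U=1 S=0
  ✓ 0x3C257  — 3 lookups

Access #1 fault: NONE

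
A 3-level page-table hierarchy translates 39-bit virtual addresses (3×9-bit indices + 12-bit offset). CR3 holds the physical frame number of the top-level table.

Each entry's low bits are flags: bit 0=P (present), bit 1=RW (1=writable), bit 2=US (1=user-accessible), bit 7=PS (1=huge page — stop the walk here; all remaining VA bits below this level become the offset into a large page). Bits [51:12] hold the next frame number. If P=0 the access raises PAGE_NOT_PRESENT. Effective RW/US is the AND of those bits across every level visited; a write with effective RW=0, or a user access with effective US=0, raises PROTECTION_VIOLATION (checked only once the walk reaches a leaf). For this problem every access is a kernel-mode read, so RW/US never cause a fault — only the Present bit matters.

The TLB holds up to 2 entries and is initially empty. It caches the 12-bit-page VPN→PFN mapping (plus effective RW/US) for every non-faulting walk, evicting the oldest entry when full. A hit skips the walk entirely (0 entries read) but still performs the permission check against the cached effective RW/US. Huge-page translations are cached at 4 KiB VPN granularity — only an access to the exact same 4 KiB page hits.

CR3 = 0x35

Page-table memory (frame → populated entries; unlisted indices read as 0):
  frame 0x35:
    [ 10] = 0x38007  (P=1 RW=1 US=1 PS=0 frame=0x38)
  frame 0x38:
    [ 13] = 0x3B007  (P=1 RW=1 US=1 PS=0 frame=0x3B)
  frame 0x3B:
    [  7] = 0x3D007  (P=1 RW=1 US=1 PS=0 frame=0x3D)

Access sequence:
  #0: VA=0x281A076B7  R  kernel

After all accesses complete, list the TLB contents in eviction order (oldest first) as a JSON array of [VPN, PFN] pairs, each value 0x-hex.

Per-access translation:
#0 VA=0x281A076B7 (r,kernel):
  L0 @0x35[10] → 0x38007  P=1,RW=1,US=1,PS=0
  L1 @0x38[13] → 0x3B007  P=1,RW=1,US=1,PS=0
  L2 @0x3B[7] → 0x3D007  P=1,RW=1,US=1,PS=0
  ✓ 0x3D6B7  — 3 lookups

TLB: [["0x281A07", "0x3D"]]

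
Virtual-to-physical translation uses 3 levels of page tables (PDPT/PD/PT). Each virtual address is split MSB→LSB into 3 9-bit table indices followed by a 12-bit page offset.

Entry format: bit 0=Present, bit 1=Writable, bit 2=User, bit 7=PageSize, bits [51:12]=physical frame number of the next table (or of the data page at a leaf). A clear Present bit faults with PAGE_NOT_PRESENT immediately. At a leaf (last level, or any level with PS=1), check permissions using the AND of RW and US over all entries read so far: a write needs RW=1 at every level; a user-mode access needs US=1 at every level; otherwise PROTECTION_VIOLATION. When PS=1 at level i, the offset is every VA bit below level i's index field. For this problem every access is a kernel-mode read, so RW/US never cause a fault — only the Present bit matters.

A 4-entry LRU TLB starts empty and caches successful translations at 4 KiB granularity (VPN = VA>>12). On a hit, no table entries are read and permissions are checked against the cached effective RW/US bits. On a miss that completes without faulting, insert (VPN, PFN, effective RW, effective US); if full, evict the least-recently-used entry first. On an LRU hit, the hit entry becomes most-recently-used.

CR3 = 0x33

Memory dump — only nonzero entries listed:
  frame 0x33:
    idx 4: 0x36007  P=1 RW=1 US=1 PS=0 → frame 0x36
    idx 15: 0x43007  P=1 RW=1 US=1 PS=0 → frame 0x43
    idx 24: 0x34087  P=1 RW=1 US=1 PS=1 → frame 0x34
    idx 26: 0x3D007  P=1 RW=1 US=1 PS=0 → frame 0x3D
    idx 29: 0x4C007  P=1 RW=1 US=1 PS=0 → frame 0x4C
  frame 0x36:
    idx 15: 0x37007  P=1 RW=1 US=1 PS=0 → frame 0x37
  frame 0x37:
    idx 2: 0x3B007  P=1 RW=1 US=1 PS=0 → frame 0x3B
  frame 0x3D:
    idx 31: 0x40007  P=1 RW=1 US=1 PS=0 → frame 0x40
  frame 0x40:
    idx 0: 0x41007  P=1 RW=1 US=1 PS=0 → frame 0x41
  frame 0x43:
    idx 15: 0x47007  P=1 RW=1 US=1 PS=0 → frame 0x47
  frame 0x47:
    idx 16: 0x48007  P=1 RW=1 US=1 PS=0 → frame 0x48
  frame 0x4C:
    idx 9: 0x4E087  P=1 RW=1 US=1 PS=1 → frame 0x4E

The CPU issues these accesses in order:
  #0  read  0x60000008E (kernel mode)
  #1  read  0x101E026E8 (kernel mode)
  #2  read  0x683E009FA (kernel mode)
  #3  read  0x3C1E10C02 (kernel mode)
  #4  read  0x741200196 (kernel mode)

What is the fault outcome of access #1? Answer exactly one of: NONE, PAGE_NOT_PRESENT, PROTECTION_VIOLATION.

Per-access translation:
#0 VA=0x60000008E (r,kernel):
  lvl0: tbl 0x33, slot 24 ⇒ 0x34087 (P1/RW1/US1/PS1)
  → PA=0x3408E (huge @L0)  (1 entries read)
#1 VA=0x101E026E8 (r,kernel):
  lvl0: tbl 0x33, slot 4 ⇒ 0x36007 (P1/RW1/US1/PS0)
  lvl1: tbl 0x36, slot 15 ⇒ 0x37007 (P1/RW1/US1/PS0)
  lvl2: tbl 0x37, slot 2 ⇒ 0x3B007 (P1/RW1/US1/PS0)
  → PA=0x3B6E8  (3 entries read)
#2 VA=0x683E009FA (r,kernel):
  lvl0: tbl 0x33, slot 26 ⇒ 0x3D007 (P1/RW1/US1/PS0)
  lvl1: tbl 0x3D, slot 31 ⇒ 0x40007 (P1/RW1/US1/PS0)
  lvl2: tbl 0x40, slot 0 ⇒ 0x41007 (P1/RW1/US1/PS0)
  → PA=0x419FA  (3 entries read)
#3 VA=0x3C1E10C02 (r,kernel):
  lvl0: tbl 0x33, slot 15 ⇒ 0x43007 (P1/RW1/US1/PS0)
  lvl1: tbl 0x43, slot 15 ⇒ 0x47007 (P1/RW1/US1/PS0)
  lvl2: tbl 0x47, slot 16 ⇒ 0x48007 (P1/RW1/US1/PS0)
  → PA=0x48C02  (3 entries read)
#4 VA=0x741200196 (r,kernel):
  lvl0: tbl 0x33, slot 29 ⇒ 0x4C007 (P1/RW1/US1/PS0)
  lvl1: tbl 0x4C, slot 9 ⇒ 0x4E087 (P1/RW1/US1/PS1)
  → PA=0x4E196 (huge @L1)  (2 entries read)

Access #1 fault: NONE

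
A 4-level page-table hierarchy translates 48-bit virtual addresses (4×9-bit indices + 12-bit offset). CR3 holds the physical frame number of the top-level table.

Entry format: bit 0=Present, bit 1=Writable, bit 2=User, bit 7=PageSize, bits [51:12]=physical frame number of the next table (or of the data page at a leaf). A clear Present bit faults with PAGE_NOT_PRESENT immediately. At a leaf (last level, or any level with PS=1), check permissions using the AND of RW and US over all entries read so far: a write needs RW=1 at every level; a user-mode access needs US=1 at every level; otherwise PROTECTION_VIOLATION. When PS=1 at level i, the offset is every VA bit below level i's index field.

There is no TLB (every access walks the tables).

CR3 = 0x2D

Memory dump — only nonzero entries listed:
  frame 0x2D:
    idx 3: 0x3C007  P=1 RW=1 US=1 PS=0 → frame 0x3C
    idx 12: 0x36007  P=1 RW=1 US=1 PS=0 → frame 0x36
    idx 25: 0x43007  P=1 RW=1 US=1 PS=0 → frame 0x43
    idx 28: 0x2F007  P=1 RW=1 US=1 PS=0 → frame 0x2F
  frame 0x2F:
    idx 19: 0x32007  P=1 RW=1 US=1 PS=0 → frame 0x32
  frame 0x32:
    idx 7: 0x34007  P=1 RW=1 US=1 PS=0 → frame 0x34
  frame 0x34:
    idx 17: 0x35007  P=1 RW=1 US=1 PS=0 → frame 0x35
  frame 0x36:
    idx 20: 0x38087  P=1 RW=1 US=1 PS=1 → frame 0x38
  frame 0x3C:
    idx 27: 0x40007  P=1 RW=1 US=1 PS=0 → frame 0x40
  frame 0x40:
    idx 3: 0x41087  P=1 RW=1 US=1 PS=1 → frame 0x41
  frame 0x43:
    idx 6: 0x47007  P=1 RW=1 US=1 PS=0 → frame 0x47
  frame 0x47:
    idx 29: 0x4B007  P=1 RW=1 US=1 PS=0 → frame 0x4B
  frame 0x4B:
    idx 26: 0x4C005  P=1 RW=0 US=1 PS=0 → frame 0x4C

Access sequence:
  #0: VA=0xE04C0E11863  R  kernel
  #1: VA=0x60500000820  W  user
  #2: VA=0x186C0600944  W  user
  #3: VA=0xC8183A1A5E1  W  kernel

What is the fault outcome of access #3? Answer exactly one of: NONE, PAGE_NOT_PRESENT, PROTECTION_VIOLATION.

Trace:
#0 VA=0xE04C0E11863 (r,kernel):
  L0 @0x2D[28] → 0x2F007  P=1,RW=1,US=1,PS=0
  L1 @0x2F[19] → 0x32007  P=1,RW=1,US=1,PS=0
  L2 @0x32[7] → 0x34007  P=1,RW=1,US=1,PS=0
  L3 @0x34[17] → 0x35007  P=1,RW=1,US=1,PS=0
  ⇒ phys 0x35863  [4 reads]
#1 VA=0x60500000820 (w,user):
  L0 @0x2D[12] → 0x36007  P=1,RW=1,US=1,PS=0
  L1 @0x36[20] → 0x38087  P=1,RW=1,US=1,PS=1
  ⇒ phys 0x38820 (huge @L1)  [2 reads]
#2 VA=0x186C0600944 (w,user):
  L0 @0x2D[3] → 0x3C007  P=1,RW=1,US=1,PS=0
  L1 @0x3C[27] → 0x40007  P=1,RW=1,US=1,PS=0
  L2 @0x40[3] → 0x41087  P=1,RW=1,US=1,PS=1
  ⇒ phys 0x41944 (huge @L2)  [3 reads]
#3 VA=0xC8183A1A5E1 (w,kernel):
  L0 @0x2D[25] → 0x43007  P=1,RW=1,US=1,PS=0
  L1 @0x43[6] → 0x47007  P=1,RW=1,US=1,PS=0
  L2 @0x47[29] → 0x4B007  P=1,RW=1,US=1,PS=0
  L3 @0x4B[26] → 0x4C005  P=1,RW=0,US=1,PS=0
  ✗ PROTECTION_VIOLATION  [4 reads]

Access #3 fault: PROTECTION_VIOLATION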